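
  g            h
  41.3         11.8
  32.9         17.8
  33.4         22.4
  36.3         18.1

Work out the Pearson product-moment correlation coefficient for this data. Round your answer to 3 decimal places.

n = 4, Σg = 143.9, Σh = 70.1, Σg² = 5221.35, Σh² = 1285.45, Σgh = 2478.15
nΣgh − ΣgΣh = 9912.6 − 10087.39 = -174.79
nΣg² − (Σg)² = 20885.4 − 20707.21 = 178.19; nΣh² − (Σh)² = 5141.8 − 4914.01 = 227.79
r = -174.79 / √(178.19 × 227.79) = -174.79 / 201.4694 ≈ -0.868

-0.868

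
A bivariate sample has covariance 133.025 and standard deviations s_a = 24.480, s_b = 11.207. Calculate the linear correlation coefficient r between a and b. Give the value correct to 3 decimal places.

0.485

r = Cov(a,b) / (s_a · s_b) = 133.025 / (24.480 × 11.207)
  = 133.025 / 274.3474 ≈ 0.485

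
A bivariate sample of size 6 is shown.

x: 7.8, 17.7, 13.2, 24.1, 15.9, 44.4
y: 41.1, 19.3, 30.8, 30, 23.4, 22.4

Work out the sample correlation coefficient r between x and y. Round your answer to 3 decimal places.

n = 6, Σx = 123.1, Σy = 167, Σx² = 3353.35, Σy² = 4959.66, Σxy = 3158.37
nΣxy − ΣxΣy = 18950.22 − 20557.7 = -1607.48
nΣx² − (Σx)² = 20120.1 − 15153.61 = 4966.49; nΣy² − (Σy)² = 29757.96 − 27889 = 1868.96
r = -1607.48 / √(4966.49 × 1868.96) = -1607.48 / 3046.6656 ≈ -0.528

-0.528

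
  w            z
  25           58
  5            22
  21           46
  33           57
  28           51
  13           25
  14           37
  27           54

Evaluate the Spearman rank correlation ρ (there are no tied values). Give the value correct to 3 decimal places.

Rank w: 5, 1, 4, 8, 7, 2, 3, 6
Rank z: 8, 1, 4, 7, 5, 2, 3, 6
d = rank(w) − rank(z): -3, 0, 0, 1, 2, 0, 0, 0; Σd² = 14
ρ = 1 − 6Σd² / [n(n²−1)] = 1 − 6×14 / (8×63) = 1 − 84/504 ≈ 0.833

0.833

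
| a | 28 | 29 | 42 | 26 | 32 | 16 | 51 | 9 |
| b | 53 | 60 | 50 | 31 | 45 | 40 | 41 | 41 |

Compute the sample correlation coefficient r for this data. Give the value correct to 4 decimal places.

0.1859

n = 8, Σa = 233, Σb = 361, Σa² = 8027, Σb² = 16857, Σab = 10670
nΣab − ΣaΣb = 85360 − 84113 = 1247
nΣa² − (Σa)² = 64216 − 54289 = 9927; nΣb² − (Σb)² = 134856 − 130321 = 4535
r = 1247 / √(9927 × 4535) = 1247 / 6709.6159 ≈ 0.1859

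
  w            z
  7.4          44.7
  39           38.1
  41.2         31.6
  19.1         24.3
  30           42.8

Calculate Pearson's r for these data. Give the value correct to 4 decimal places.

n = 5, Σw = 136.7, Σz = 181.5, Σw² = 4538.01, Σz² = 6870.59, Σwz = 4866.73
nΣwz − ΣwΣz = 24333.65 − 24811.05 = -477.4
nΣw² − (Σw)² = 22690.05 − 18686.89 = 4003.16; nΣz² − (Σz)² = 34352.95 − 32942.25 = 1410.7
r = -477.4 / √(4003.16 × 1410.7) = -477.4 / 2376.3960 ≈ -0.2009

-0.2009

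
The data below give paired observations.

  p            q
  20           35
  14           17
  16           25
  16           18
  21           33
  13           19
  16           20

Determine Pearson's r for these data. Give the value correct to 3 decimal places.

0.909

n = 7, Σp = 116, Σq = 167, Σp² = 1974, Σq² = 4313, Σpq = 2886
nΣpq − ΣpΣq = 20202 − 19372 = 830
nΣp² − (Σp)² = 13818 − 13456 = 362; nΣq² − (Σq)² = 30191 − 27889 = 2302
r = 830 / √(362 × 2302) = 830 / 912.8658 ≈ 0.909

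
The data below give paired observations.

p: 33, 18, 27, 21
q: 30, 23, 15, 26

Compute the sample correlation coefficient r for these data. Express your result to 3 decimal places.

n = 4, Σp = 99, Σq = 94, Σp² = 2583, Σq² = 2330, Σpq = 2355
nΣpq − ΣpΣq = 9420 − 9306 = 114
nΣp² − (Σp)² = 10332 − 9801 = 531; nΣq² − (Σq)² = 9320 − 8836 = 484
r = 114 / √(531 × 484) = 114 / 506.9556 ≈ 0.225

0.225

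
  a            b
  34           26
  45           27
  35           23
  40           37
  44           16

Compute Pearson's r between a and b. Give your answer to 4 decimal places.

-0.1335

n = 5, Σa = 198, Σb = 129, Σa² = 7942, Σb² = 3559, Σab = 5088
nΣab − ΣaΣb = 25440 − 25542 = -102
nΣa² − (Σa)² = 39710 − 39204 = 506; nΣb² − (Σb)² = 17795 − 16641 = 1154
r = -102 / √(506 × 1154) = -102 / 764.1492 ≈ -0.1335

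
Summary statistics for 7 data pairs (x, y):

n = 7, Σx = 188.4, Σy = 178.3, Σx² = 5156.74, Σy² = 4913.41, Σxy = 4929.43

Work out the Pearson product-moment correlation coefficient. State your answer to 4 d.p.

0.7300

r = (nΣxy − ΣxΣy) / √[(nΣx² − (Σx)²)(nΣy² − (Σy)²)]
Numerator: 7×4929.43 − 188.4×178.3 = 914.29
Denominator: √[(36097.18 − 35494.56)(34393.87 − 31790.89)] = √[602.62 × 2602.98] = 1252.4407
r = 914.29 / 1252.4407 ≈ 0.7300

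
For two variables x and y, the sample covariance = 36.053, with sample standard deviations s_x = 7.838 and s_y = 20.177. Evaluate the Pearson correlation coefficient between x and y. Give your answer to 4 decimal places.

0.2280

r = Cov(x,y) / (s_x · s_y) = 36.053 / (7.838 × 20.177)
  = 36.053 / 158.1473 ≈ 0.2280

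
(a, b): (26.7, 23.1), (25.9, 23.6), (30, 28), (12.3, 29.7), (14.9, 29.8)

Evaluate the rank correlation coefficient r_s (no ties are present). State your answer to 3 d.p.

-0.600

Rank a: 4, 3, 5, 1, 2
Rank b: 1, 2, 3, 4, 5
d = rank(a) − rank(b): 3, 1, 2, -3, -3; Σd² = 32
ρ = 1 − 6Σd² / [n(n²−1)] = 1 − 6×32 / (5×24) = 1 − 192/120 ≈ -0.600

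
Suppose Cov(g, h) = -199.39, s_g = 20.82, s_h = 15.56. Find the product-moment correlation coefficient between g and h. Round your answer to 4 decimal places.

r = Cov(g,h) / (s_g · s_h) = -199.39 / (20.82 × 15.56)
  = -199.39 / 323.9592 ≈ -0.6155

-0.6155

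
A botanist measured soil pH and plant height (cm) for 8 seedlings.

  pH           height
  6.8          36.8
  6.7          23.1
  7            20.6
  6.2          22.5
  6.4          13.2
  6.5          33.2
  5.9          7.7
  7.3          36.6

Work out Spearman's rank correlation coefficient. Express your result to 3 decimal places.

0.643

Rank pH: 6, 5, 7, 2, 3, 4, 1, 8
Rank height: 8, 5, 3, 4, 2, 6, 1, 7
d = rank(pH) − rank(height): -2, 0, 4, -2, 1, -2, 0, 1; Σd² = 30
ρ = 1 − 6Σd² / [n(n²−1)] = 1 − 6×30 / (8×63) = 1 − 180/504 ≈ 0.643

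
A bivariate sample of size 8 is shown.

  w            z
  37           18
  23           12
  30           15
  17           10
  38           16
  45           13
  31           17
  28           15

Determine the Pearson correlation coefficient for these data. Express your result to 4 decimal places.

n = 8, Σw = 249, Σz = 116, Σw² = 8301, Σz² = 1732, Σwz = 3702
nΣwz − ΣwΣz = 29616 − 28884 = 732
nΣw² − (Σw)² = 66408 − 62001 = 4407; nΣz² − (Σz)² = 13856 − 13456 = 400
r = 732 / √(4407 × 400) = 732 / 1327.7048 ≈ 0.5513

0.5513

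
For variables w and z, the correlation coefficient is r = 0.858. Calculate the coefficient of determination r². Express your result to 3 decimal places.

r² = (0.858)² = 0.736

0.736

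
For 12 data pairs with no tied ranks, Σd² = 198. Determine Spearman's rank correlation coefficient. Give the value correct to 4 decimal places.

0.3077

ρ = 1 − 6Σd² / [n(n²−1)] = 1 − 6×198 / (12×143)
  = 1 − 1188/1716 = 1 − 0.69231 ≈ 0.3077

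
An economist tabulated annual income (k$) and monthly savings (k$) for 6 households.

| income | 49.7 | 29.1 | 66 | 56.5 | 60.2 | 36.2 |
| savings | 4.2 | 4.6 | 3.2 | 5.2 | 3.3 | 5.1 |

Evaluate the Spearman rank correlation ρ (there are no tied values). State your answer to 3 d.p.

Rank income: 3, 1, 6, 4, 5, 2
Rank savings: 3, 4, 1, 6, 2, 5
d = rank(income) − rank(savings): 0, -3, 5, -2, 3, -3; Σd² = 56
ρ = 1 − 6Σd² / [n(n²−1)] = 1 − 6×56 / (6×35) = 1 − 336/210 ≈ -0.600

-0.600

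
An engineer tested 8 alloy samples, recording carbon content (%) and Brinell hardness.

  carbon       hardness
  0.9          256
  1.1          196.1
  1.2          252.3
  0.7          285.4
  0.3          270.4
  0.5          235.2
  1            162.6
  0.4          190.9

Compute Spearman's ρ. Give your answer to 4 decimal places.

-0.2381

Rank carbon: 5, 7, 8, 4, 1, 3, 6, 2
Rank hardness: 6, 3, 5, 8, 7, 4, 1, 2
d = rank(carbon) − rank(hardness): -1, 4, 3, -4, -6, -1, 5, 0; Σd² = 104
ρ = 1 − 6Σd² / [n(n²−1)] = 1 − 6×104 / (8×63) = 1 − 624/504 ≈ -0.2381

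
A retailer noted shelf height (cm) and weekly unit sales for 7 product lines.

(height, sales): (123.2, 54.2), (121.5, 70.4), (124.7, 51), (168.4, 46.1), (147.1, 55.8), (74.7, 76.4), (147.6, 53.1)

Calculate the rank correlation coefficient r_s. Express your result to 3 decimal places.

Rank height: 3, 2, 4, 7, 5, 1, 6
Rank sales: 4, 6, 2, 1, 5, 7, 3
d = rank(height) − rank(sales): -1, -4, 2, 6, 0, -6, 3; Σd² = 102
ρ = 1 − 6Σd² / [n(n²−1)] = 1 − 6×102 / (7×48) = 1 − 612/336 ≈ -0.821

-0.821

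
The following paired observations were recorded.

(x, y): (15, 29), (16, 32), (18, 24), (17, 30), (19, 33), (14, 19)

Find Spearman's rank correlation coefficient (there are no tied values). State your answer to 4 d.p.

Rank x: 2, 3, 5, 4, 6, 1
Rank y: 3, 5, 2, 4, 6, 1
d = rank(x) − rank(y): -1, -2, 3, 0, 0, 0; Σd² = 14
ρ = 1 − 6Σd² / [n(n²−1)] = 1 − 6×14 / (6×35) = 1 − 84/210 ≈ 0.6000

0.6000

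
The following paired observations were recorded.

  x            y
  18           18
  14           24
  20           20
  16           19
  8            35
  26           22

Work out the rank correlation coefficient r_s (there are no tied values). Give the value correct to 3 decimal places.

-0.486

Rank x: 4, 2, 5, 3, 1, 6
Rank y: 1, 5, 3, 2, 6, 4
d = rank(x) − rank(y): 3, -3, 2, 1, -5, 2; Σd² = 52
ρ = 1 − 6Σd² / [n(n²−1)] = 1 − 6×52 / (6×35) = 1 − 312/210 ≈ -0.486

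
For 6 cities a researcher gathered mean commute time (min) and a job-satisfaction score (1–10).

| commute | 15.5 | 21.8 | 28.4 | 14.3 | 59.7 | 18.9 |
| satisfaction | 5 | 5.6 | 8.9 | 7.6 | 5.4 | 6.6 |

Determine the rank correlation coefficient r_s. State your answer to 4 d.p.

-0.0286

Rank commute: 2, 4, 5, 1, 6, 3
Rank satisfaction: 1, 3, 6, 5, 2, 4
d = rank(commute) − rank(satisfaction): 1, 1, -1, -4, 4, -1; Σd² = 36
ρ = 1 − 6Σd² / [n(n²−1)] = 1 − 6×36 / (6×35) = 1 − 216/210 ≈ -0.0286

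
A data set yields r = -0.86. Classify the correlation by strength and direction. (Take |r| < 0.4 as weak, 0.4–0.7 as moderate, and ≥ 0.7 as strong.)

r = -0.86 < 0 so the relationship is negative.
|r| = 0.86, which falls in the strong range.

strong negative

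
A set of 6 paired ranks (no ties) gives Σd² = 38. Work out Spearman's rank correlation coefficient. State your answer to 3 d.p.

-0.086

ρ = 1 − 6Σd² / [n(n²−1)] = 1 − 6×38 / (6×35)
  = 1 − 228/210 = 1 − 1.0857 ≈ -0.086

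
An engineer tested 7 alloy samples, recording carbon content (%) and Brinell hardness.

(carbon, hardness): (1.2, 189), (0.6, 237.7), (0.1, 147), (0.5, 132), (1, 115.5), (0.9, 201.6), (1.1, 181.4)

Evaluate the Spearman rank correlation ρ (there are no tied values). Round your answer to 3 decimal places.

Rank carbon: 7, 3, 1, 2, 5, 4, 6
Rank hardness: 5, 7, 3, 2, 1, 6, 4
d = rank(carbon) − rank(hardness): 2, -4, -2, 0, 4, -2, 2; Σd² = 48
ρ = 1 − 6Σd² / [n(n²−1)] = 1 − 6×48 / (7×48) = 1 − 288/336 ≈ 0.143

0.143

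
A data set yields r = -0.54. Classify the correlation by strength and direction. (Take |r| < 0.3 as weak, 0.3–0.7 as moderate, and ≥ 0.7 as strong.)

moderate negative

r = -0.54 < 0 so the relationship is negative.
|r| = 0.54, which falls in the moderate range.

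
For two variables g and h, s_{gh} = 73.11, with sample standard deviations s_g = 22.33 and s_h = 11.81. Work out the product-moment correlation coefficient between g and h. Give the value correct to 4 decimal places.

r = Cov(g,h) / (s_g · s_h) = 73.11 / (22.33 × 11.81)
  = 73.11 / 263.7173 ≈ 0.2772

0.2772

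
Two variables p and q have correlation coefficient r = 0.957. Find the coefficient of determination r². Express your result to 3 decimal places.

0.916

r² = (0.957)² = 0.916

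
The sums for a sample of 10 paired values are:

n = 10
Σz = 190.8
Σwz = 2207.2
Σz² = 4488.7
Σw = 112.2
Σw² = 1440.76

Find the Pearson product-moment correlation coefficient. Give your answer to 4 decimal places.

r = (nΣwz − ΣwΣz) / √[(nΣw² − (Σw)²)(nΣz² − (Σz)²)]
Numerator: 10×2207.2 − 112.2×190.8 = 664.24
Denominator: √[(14407.6 − 12588.84)(44887 − 36404.64)] = √[1818.76 × 8482.36] = 3927.7700
r = 664.24 / 3927.7700 ≈ 0.1691

0.1691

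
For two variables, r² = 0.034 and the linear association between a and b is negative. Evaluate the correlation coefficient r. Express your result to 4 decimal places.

-0.1844

|r| = √0.034 = 0.1844
The association is negative, so r = −0.1844.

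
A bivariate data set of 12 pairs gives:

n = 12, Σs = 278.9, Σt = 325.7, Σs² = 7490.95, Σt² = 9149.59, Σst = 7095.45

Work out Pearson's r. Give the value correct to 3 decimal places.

r = (nΣst − ΣsΣt) / √[(nΣs² − (Σs)²)(nΣt² − (Σt)²)]
Numerator: 12×7095.45 − 278.9×325.7 = -5692.33
Denominator: √[(89891.4 − 77785.21)(109795.08 − 106080.49)] = √[12106.19 × 3714.59] = 6705.9326
r = -5692.33 / 6705.9326 ≈ -0.849

-0.849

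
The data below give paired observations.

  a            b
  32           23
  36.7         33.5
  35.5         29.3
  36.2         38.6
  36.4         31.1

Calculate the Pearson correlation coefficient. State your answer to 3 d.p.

n = 5, Σa = 176.8, Σb = 155.5, Σa² = 6266.54, Σb² = 4966.91, Σab = 5534.96
nΣab − ΣaΣb = 27674.8 − 27492.4 = 182.4
nΣa² − (Σa)² = 31332.7 − 31258.24 = 74.46; nΣb² − (Σb)² = 24834.55 − 24180.25 = 654.3
r = 182.4 / √(74.46 × 654.3) = 182.4 / 220.7242 ≈ 0.826

0.826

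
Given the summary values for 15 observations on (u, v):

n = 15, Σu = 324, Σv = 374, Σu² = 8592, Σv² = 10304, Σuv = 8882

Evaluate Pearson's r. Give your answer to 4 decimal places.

0.6434

r = (nΣuv − ΣuΣv) / √[(nΣu² − (Σu)²)(nΣv² − (Σv)²)]
Numerator: 15×8882 − 324×374 = 12054
Denominator: √[(128880 − 104976)(154560 − 139876)] = √[23904 × 14684] = 18735.1631
r = 12054 / 18735.1631 ≈ 0.6434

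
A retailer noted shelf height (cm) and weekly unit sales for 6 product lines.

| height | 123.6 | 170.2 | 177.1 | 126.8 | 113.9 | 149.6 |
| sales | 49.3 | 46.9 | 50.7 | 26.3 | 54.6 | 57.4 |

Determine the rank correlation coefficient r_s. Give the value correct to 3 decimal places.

Rank height: 2, 5, 6, 3, 1, 4
Rank sales: 3, 2, 4, 1, 5, 6
d = rank(height) − rank(sales): -1, 3, 2, 2, -4, -2; Σd² = 38
ρ = 1 − 6Σd² / [n(n²−1)] = 1 − 6×38 / (6×35) = 1 − 228/210 ≈ -0.086

-0.086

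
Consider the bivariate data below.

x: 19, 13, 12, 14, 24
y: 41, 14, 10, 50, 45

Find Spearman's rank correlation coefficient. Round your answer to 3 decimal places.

0.700

Rank x: 4, 2, 1, 3, 5
Rank y: 3, 2, 1, 5, 4
d = rank(x) − rank(y): 1, 0, 0, -2, 1; Σd² = 6
ρ = 1 − 6Σd² / [n(n²−1)] = 1 − 6×6 / (5×24) = 1 − 36/120 ≈ 0.700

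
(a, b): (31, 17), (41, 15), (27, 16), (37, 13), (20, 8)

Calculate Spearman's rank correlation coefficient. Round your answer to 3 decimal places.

0.200

Rank a: 3, 5, 2, 4, 1
Rank b: 5, 3, 4, 2, 1
d = rank(a) − rank(b): -2, 2, -2, 2, 0; Σd² = 16
ρ = 1 − 6Σd² / [n(n²−1)] = 1 − 6×16 / (5×24) = 1 − 96/120 ≈ 0.200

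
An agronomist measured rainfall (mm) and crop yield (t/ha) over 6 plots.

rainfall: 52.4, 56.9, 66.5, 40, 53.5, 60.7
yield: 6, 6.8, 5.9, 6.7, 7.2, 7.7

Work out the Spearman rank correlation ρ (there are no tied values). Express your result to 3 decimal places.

0.029

Rank rainfall: 2, 4, 6, 1, 3, 5
Rank yield: 2, 4, 1, 3, 5, 6
d = rank(rainfall) − rank(yield): 0, 0, 5, -2, -2, -1; Σd² = 34
ρ = 1 − 6Σd² / [n(n²−1)] = 1 − 6×34 / (6×35) = 1 − 204/210 ≈ 0.029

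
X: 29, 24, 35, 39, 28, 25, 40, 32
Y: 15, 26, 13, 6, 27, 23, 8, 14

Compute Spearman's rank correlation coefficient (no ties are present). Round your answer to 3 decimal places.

-0.905

Rank X: 4, 1, 6, 7, 3, 2, 8, 5
Rank Y: 5, 7, 3, 1, 8, 6, 2, 4
d = rank(X) − rank(Y): -1, -6, 3, 6, -5, -4, 6, 1; Σd² = 160
ρ = 1 − 6Σd² / [n(n²−1)] = 1 − 6×160 / (8×63) = 1 − 960/504 ≈ -0.905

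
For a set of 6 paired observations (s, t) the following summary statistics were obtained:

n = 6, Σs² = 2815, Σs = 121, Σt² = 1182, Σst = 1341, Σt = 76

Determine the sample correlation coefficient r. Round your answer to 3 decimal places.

r = (nΣst − ΣsΣt) / √[(nΣs² − (Σs)²)(nΣt² − (Σt)²)]
Numerator: 6×1341 − 121×76 = -1150
Denominator: √[(16890 − 14641)(7092 − 5776)] = √[2249 × 1316] = 1720.3732
r = -1150 / 1720.3732 ≈ -0.668

-0.668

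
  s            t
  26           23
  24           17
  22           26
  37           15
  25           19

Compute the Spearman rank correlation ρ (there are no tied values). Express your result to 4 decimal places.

Rank s: 4, 2, 1, 5, 3
Rank t: 4, 2, 5, 1, 3
d = rank(s) − rank(t): 0, 0, -4, 4, 0; Σd² = 32
ρ = 1 − 6Σd² / [n(n²−1)] = 1 − 6×32 / (5×24) = 1 − 192/120 ≈ -0.6000

-0.6000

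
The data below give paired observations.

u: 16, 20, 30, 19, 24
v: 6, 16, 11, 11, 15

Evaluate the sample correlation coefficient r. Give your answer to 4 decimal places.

n = 5, Σu = 109, Σv = 59, Σu² = 2493, Σv² = 759, Σuv = 1315
nΣuv − ΣuΣv = 6575 − 6431 = 144
nΣu² − (Σu)² = 12465 − 11881 = 584; nΣv² − (Σv)² = 3795 − 3481 = 314
r = 144 / √(584 × 314) = 144 / 428.2242 ≈ 0.3363

0.3363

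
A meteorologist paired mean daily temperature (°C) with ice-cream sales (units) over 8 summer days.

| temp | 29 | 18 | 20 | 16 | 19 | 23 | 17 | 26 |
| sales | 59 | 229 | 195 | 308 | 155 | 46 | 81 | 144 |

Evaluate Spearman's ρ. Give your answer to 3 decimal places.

Rank temp: 8, 3, 5, 1, 4, 6, 2, 7
Rank sales: 2, 7, 6, 8, 5, 1, 3, 4
d = rank(temp) − rank(sales): 6, -4, -1, -7, -1, 5, -1, 3; Σd² = 138
ρ = 1 − 6Σd² / [n(n²−1)] = 1 − 6×138 / (8×63) = 1 − 828/504 ≈ -0.643

-0.643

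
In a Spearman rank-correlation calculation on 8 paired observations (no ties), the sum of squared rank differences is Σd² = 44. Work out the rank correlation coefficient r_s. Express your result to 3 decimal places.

ρ = 1 − 6Σd² / [n(n²−1)] = 1 − 6×44 / (8×63)
  = 1 − 264/504 = 1 − 0.5238 ≈ 0.476

0.476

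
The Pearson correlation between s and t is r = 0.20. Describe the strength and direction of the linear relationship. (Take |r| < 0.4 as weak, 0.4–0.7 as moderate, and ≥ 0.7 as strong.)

weak positive

r = 0.20 > 0 so the relationship is positive.
|r| = 0.20, which falls in the weak range.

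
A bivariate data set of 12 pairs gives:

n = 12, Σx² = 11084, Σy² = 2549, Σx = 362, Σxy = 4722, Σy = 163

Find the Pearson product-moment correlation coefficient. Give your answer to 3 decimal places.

-0.834

r = (nΣxy − ΣxΣy) / √[(nΣx² − (Σx)²)(nΣy² − (Σy)²)]
Numerator: 12×4722 − 362×163 = -2342
Denominator: √[(133008 − 131044)(30588 − 26569)] = √[1964 × 4019] = 2809.5046
r = -2342 / 2809.5046 ≈ -0.834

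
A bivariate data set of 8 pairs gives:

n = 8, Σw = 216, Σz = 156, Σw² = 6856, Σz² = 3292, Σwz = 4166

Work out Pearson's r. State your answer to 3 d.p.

-0.091

r = (nΣwz − ΣwΣz) / √[(nΣw² − (Σw)²)(nΣz² − (Σz)²)]
Numerator: 8×4166 − 216×156 = -368
Denominator: √[(54848 − 46656)(26336 − 24336)] = √[8192 × 2000] = 4047.7154
r = -368 / 4047.7154 ≈ -0.091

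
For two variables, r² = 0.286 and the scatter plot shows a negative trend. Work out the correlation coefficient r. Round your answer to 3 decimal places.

|r| = √0.286 = 0.535
The association is negative, so r = −0.535.

-0.535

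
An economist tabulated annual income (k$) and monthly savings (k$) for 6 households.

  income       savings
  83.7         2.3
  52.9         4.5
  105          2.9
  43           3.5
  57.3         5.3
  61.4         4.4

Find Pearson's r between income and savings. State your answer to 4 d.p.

n = 6, Σx = 403.3, Σy = 22.9, Σx² = 29731.35, Σy² = 93.65, Σxy = 1459.41
nΣxy − ΣxΣy = 8756.46 − 9235.57 = -479.11
nΣx² − (Σx)² = 178388.1 − 162650.89 = 15737.21; nΣy² − (Σy)² = 561.9 − 524.41 = 37.49
r = -479.11 / √(15737.21 × 37.49) = -479.11 / 768.1068 ≈ -0.6238

-0.6238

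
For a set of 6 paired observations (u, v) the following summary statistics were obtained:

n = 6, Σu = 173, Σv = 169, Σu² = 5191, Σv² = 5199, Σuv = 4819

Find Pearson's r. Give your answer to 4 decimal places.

-0.1804

r = (nΣuv − ΣuΣv) / √[(nΣu² − (Σu)²)(nΣv² − (Σv)²)]
Numerator: 6×4819 − 173×169 = -323
Denominator: √[(31146 − 29929)(31194 − 28561)] = √[1217 × 2633] = 1790.0729
r = -323 / 1790.0729 ≈ -0.1804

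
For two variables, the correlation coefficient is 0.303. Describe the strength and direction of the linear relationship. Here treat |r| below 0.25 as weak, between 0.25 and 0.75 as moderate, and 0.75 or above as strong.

moderate positive

r = 0.303 > 0 so the relationship is positive.
|r| = 0.303, which falls in the moderate range.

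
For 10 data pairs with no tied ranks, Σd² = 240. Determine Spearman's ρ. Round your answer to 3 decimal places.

-0.455

ρ = 1 − 6Σd² / [n(n²−1)] = 1 − 6×240 / (10×99)
  = 1 − 1440/990 = 1 − 1.4545 ≈ -0.455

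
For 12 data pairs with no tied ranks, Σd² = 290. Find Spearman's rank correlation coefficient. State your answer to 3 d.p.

-0.014

ρ = 1 − 6Σd² / [n(n²−1)] = 1 − 6×290 / (12×143)
  = 1 − 1740/1716 = 1 − 1.0140 ≈ -0.014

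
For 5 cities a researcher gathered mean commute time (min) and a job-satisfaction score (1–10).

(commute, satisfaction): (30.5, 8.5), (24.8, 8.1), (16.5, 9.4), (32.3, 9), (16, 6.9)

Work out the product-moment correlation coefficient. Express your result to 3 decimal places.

n = 5, Σx = 120.1, Σy = 41.9, Σx² = 3116.83, Σy² = 354.83, Σxy = 1016.33
nΣxy − ΣxΣy = 5081.65 − 5032.19 = 49.46
nΣx² − (Σx)² = 15584.15 − 14424.01 = 1160.14; nΣy² − (Σy)² = 1774.15 − 1755.61 = 18.54
r = 49.46 / √(1160.14 × 18.54) = 49.46 / 146.6595 ≈ 0.337

0.337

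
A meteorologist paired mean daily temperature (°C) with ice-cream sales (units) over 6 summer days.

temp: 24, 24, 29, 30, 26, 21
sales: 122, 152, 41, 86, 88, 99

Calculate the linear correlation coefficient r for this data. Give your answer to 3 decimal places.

n = 6, Σx = 154, Σy = 588, Σx² = 4010, Σy² = 64610, Σxy = 14712
nΣxy − ΣxΣy = 88272 − 90552 = -2280
nΣx² − (Σx)² = 24060 − 23716 = 344; nΣy² − (Σy)² = 387660 − 345744 = 41916
r = -2280 / √(344 × 41916) = -2280 / 3797.2495 ≈ -0.600

-0.600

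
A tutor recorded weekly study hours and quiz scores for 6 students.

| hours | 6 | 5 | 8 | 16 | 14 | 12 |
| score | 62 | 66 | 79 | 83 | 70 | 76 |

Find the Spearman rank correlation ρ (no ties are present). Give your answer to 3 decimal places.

Rank hours: 2, 1, 3, 6, 5, 4
Rank score: 1, 2, 5, 6, 3, 4
d = rank(hours) − rank(score): 1, -1, -2, 0, 2, 0; Σd² = 10
ρ = 1 − 6Σd² / [n(n²−1)] = 1 − 6×10 / (6×35) = 1 − 60/210 ≈ 0.714

0.714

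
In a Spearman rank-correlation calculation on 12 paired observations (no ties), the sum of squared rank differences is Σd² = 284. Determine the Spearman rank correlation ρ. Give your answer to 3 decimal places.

ρ = 1 − 6Σd² / [n(n²−1)] = 1 − 6×284 / (12×143)
  = 1 − 1704/1716 = 1 − 0.9930 ≈ 0.007

0.007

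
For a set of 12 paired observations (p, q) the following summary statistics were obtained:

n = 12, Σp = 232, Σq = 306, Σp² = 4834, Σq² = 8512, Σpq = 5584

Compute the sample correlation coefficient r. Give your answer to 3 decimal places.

-0.668

r = (nΣpq − ΣpΣq) / √[(nΣp² − (Σp)²)(nΣq² − (Σq)²)]
Numerator: 12×5584 − 232×306 = -3984
Denominator: √[(58008 − 53824)(102144 − 93636)] = √[4184 × 8508] = 5966.3617
r = -3984 / 5966.3617 ≈ -0.668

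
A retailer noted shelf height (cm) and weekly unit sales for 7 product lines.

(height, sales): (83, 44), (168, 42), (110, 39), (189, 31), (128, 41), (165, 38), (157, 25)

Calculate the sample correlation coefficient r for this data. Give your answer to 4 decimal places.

-0.5569

n = 7, Σx = 1000, Σy = 260, Σx² = 151192, Σy² = 9932, Σxy = 36300
nΣxy − ΣxΣy = 254100 − 260000 = -5900
nΣx² − (Σx)² = 1058344 − 1000000 = 58344; nΣy² − (Σy)² = 69524 − 67600 = 1924
r = -5900 / √(58344 × 1924) = -5900 / 10594.9920 ≈ -0.5569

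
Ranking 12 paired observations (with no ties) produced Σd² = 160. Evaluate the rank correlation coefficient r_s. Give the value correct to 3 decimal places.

0.441

ρ = 1 − 6Σd² / [n(n²−1)] = 1 − 6×160 / (12×143)
  = 1 − 960/1716 = 1 − 0.5594 ≈ 0.441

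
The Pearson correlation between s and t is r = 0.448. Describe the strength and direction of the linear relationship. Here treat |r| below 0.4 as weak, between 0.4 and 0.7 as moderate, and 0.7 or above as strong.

r = 0.448 > 0 so the relationship is positive.
|r| = 0.448, which falls in the moderate range.

moderate positive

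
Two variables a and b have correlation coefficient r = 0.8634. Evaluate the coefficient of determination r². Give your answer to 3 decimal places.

r² = (0.8634)² = 0.745

0.745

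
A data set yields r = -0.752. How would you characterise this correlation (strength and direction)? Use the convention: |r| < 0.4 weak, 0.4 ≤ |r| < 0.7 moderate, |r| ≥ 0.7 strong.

r = -0.752 < 0 so the relationship is negative.
|r| = 0.752, which falls in the strong range.

strong negative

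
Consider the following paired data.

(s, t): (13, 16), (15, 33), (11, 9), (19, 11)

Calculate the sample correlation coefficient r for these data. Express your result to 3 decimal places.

0.094

n = 4, Σs = 58, Σt = 69, Σs² = 876, Σt² = 1547, Σst = 1011
nΣst − ΣsΣt = 4044 − 4002 = 42
nΣs² − (Σs)² = 3504 − 3364 = 140; nΣt² − (Σt)² = 6188 − 4761 = 1427
r = 42 / √(140 × 1427) = 42 / 446.9676 ≈ 0.094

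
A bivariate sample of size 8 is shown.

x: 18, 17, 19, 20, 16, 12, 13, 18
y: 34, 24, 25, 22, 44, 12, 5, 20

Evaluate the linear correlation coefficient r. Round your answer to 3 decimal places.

n = 8, Σx = 133, Σy = 186, Σx² = 2267, Σy² = 5346, Σxy = 3208
nΣxy − ΣxΣy = 25664 − 24738 = 926
nΣx² − (Σx)² = 18136 − 17689 = 447; nΣy² − (Σy)² = 42768 − 34596 = 8172
r = 926 / √(447 × 8172) = 926 / 1911.2519 ≈ 0.484

0.484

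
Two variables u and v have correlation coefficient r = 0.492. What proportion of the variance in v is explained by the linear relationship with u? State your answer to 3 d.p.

r² = (0.492)² = 0.242

0.242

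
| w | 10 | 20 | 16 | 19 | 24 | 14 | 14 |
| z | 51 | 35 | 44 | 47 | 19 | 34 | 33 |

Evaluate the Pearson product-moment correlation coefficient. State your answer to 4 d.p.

n = 7, Σw = 117, Σz = 263, Σw² = 2085, Σz² = 10577, Σwz = 4201
nΣwz − ΣwΣz = 29407 − 30771 = -1364
nΣw² − (Σw)² = 14595 − 13689 = 906; nΣz² − (Σz)² = 74039 − 69169 = 4870
r = -1364 / √(906 × 4870) = -1364 / 2100.5285 ≈ -0.6494

-0.6494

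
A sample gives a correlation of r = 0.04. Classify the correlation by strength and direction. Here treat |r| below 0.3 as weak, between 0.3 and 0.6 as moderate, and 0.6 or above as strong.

r = 0.04 > 0 so the relationship is positive.
|r| = 0.04, which falls in the weak range.

weak positive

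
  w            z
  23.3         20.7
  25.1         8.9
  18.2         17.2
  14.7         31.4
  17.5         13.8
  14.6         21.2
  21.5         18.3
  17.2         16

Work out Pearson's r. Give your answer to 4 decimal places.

n = 8, Σw = 152.1, Σz = 147.5, Σw² = 2997.73, Σz² = 3020.27, Σwz = 2699.99
nΣwz − ΣwΣz = 21599.92 − 22434.75 = -834.83
nΣw² − (Σw)² = 23981.84 − 23134.41 = 847.43; nΣz² − (Σz)² = 24162.16 − 21756.25 = 2405.91
r = -834.83 / √(847.43 × 2405.91) = -834.83 / 1427.8797 ≈ -0.5847

-0.5847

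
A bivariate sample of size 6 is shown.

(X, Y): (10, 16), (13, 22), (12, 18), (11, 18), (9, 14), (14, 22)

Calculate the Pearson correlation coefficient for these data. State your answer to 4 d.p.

0.9676

n = 6, ΣX = 69, ΣY = 110, ΣX² = 811, ΣY² = 2068, ΣXY = 1294
nΣXY − ΣXΣY = 7764 − 7590 = 174
nΣX² − (ΣX)² = 4866 − 4761 = 105; nΣY² − (ΣY)² = 12408 − 12100 = 308
r = 174 / √(105 × 308) = 174 / 179.8333 ≈ 0.9676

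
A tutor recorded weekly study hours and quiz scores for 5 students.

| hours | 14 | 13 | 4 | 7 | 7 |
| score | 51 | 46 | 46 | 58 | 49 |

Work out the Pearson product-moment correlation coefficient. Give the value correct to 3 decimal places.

n = 5, Σx = 45, Σy = 250, Σx² = 479, Σy² = 12598, Σxy = 2245
nΣxy − ΣxΣy = 11225 − 11250 = -25
nΣx² − (Σx)² = 2395 − 2025 = 370; nΣy² − (Σy)² = 62990 − 62500 = 490
r = -25 / √(370 × 490) = -25 / 425.7934 ≈ -0.059

-0.059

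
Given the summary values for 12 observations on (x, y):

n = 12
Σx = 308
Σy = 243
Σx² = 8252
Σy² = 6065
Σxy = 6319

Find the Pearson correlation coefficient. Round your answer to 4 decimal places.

r = (nΣxy − ΣxΣy) / √[(nΣx² − (Σx)²)(nΣy² − (Σy)²)]
Numerator: 12×6319 − 308×243 = 984
Denominator: √[(99024 − 94864)(72780 − 59049)] = √[4160 × 13731] = 7557.8410
r = 984 / 7557.8410 ≈ 0.1302

0.1302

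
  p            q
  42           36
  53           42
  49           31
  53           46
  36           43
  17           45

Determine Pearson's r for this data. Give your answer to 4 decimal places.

n = 6, Σp = 250, Σq = 243, Σp² = 11368, Σq² = 10011, Σpq = 10008
nΣpq − ΣpΣq = 60048 − 60750 = -702
nΣp² − (Σp)² = 68208 − 62500 = 5708; nΣq² − (Σq)² = 60066 − 59049 = 1017
r = -702 / √(5708 × 1017) = -702 / 2409.3642 ≈ -0.2914

-0.2914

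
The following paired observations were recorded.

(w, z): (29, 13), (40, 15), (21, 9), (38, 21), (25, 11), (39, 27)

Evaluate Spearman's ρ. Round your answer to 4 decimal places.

Rank w: 3, 6, 1, 4, 2, 5
Rank z: 3, 4, 1, 5, 2, 6
d = rank(w) − rank(z): 0, 2, 0, -1, 0, -1; Σd² = 6
ρ = 1 − 6Σd² / [n(n²−1)] = 1 − 6×6 / (6×35) = 1 − 36/210 ≈ 0.8286

0.8286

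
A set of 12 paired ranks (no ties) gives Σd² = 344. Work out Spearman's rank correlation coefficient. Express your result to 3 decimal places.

ρ = 1 − 6Σd² / [n(n²−1)] = 1 − 6×344 / (12×143)
  = 1 − 2064/1716 = 1 − 1.2028 ≈ -0.203

-0.203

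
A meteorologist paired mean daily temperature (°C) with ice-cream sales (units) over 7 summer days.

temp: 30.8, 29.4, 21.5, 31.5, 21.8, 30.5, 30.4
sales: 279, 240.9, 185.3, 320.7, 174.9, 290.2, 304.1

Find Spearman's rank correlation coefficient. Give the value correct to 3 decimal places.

Rank temp: 6, 3, 1, 7, 2, 5, 4
Rank sales: 4, 3, 2, 7, 1, 5, 6
d = rank(temp) − rank(sales): 2, 0, -1, 0, 1, 0, -2; Σd² = 10
ρ = 1 − 6Σd² / [n(n²−1)] = 1 − 6×10 / (7×48) = 1 − 60/336 ≈ 0.821

0.821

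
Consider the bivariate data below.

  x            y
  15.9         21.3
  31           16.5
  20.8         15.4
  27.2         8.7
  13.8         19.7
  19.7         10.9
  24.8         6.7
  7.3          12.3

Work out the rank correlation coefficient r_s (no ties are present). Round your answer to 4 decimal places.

-0.3571

Rank x: 3, 8, 5, 7, 2, 4, 6, 1
Rank y: 8, 6, 5, 2, 7, 3, 1, 4
d = rank(x) − rank(y): -5, 2, 0, 5, -5, 1, 5, -3; Σd² = 114
ρ = 1 − 6Σd² / [n(n²−1)] = 1 − 6×114 / (8×63) = 1 − 684/504 ≈ -0.3571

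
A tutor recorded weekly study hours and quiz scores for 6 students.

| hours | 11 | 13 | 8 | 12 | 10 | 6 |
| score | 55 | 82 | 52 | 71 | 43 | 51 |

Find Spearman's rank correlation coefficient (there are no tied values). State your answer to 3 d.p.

Rank hours: 4, 6, 2, 5, 3, 1
Rank score: 4, 6, 3, 5, 1, 2
d = rank(hours) − rank(score): 0, 0, -1, 0, 2, -1; Σd² = 6
ρ = 1 − 6Σd² / [n(n²−1)] = 1 − 6×6 / (6×35) = 1 − 36/210 ≈ 0.829

0.829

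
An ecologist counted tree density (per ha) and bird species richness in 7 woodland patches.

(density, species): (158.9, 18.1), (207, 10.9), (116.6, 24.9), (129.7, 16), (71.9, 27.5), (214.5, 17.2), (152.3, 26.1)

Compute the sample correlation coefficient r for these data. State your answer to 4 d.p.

-0.7387

n = 7, Σx = 1050.9, Σy = 140.7, Σx² = 172891.01, Σy² = 3055.73, Σxy = 19752.61
nΣxy − ΣxΣy = 138268.27 − 147861.63 = -9593.36
nΣx² − (Σx)² = 1210237.07 − 1104390.81 = 105846.26; nΣy² − (Σy)² = 21390.11 − 19796.49 = 1593.62
r = -9593.36 / √(105846.26 × 1593.62) = -9593.36 / 12987.6371 ≈ -0.7387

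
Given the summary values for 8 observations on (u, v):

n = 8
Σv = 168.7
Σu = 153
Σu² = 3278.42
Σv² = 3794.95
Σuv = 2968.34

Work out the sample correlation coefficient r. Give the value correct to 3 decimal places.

-0.892

r = (nΣuv − ΣuΣv) / √[(nΣu² − (Σu)²)(nΣv² − (Σv)²)]
Numerator: 8×2968.34 − 153×168.7 = -2064.38
Denominator: √[(26227.36 − 23409)(30359.6 − 28459.69)] = √[2818.36 × 1899.91] = 2314.0074
r = -2064.38 / 2314.0074 ≈ -0.892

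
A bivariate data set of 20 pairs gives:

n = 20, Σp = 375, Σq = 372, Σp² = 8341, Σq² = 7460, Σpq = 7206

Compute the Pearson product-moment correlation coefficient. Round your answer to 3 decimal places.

r = (nΣpq − ΣpΣq) / √[(nΣp² − (Σp)²)(nΣq² − (Σq)²)]
Numerator: 20×7206 − 375×372 = 4620
Denominator: √[(166820 − 140625)(149200 − 138384)] = √[26195 × 10816] = 16832.2643
r = 4620 / 16832.2643 ≈ 0.274

0.274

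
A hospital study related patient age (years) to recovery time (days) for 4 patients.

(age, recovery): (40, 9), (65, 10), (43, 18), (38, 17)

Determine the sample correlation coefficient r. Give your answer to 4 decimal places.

-0.4639

n = 4, Σx = 186, Σy = 54, Σx² = 9118, Σy² = 794, Σxy = 2430
nΣxy − ΣxΣy = 9720 − 10044 = -324
nΣx² − (Σx)² = 36472 − 34596 = 1876; nΣy² − (Σy)² = 3176 − 2916 = 260
r = -324 / √(1876 × 260) = -324 / 698.3982 ≈ -0.4639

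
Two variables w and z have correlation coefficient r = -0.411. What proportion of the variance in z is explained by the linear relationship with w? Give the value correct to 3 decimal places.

r² = (-0.411)² = 0.169

0.169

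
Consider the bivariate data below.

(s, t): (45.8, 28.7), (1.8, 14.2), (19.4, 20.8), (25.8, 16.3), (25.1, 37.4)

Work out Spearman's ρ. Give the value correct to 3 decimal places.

0.500

Rank s: 5, 1, 2, 4, 3
Rank t: 4, 1, 3, 2, 5
d = rank(s) − rank(t): 1, 0, -1, 2, -2; Σd² = 10
ρ = 1 − 6Σd² / [n(n²−1)] = 1 − 6×10 / (5×24) = 1 − 60/120 ≈ 0.500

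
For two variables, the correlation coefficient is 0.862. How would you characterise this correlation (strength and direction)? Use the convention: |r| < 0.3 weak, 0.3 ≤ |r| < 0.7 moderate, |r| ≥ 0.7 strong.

strong positive

r = 0.862 > 0 so the relationship is positive.
|r| = 0.862, which falls in the strong range.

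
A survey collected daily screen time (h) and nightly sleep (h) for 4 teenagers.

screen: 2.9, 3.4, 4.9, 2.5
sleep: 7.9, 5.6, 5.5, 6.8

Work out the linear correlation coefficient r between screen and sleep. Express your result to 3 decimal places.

n = 4, Σx = 13.7, Σy = 25.8, Σx² = 50.23, Σy² = 170.26, Σxy = 85.9
nΣxy − ΣxΣy = 343.6 − 353.46 = -9.86
nΣx² − (Σx)² = 200.92 − 187.69 = 13.23; nΣy² − (Σy)² = 681.04 − 665.64 = 15.4
r = -9.86 / √(13.23 × 15.4) = -9.86 / 14.2738 ≈ -0.691

-0.691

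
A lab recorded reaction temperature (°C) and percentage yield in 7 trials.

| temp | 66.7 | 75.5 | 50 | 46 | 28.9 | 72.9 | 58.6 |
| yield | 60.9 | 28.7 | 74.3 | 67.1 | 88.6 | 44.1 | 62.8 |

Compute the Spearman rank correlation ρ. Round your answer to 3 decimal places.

Rank temp: 5, 7, 3, 2, 1, 6, 4
Rank yield: 3, 1, 6, 5, 7, 2, 4
d = rank(temp) − rank(yield): 2, 6, -3, -3, -6, 4, 0; Σd² = 110
ρ = 1 − 6Σd² / [n(n²−1)] = 1 − 6×110 / (7×48) = 1 − 660/336 ≈ -0.964

-0.964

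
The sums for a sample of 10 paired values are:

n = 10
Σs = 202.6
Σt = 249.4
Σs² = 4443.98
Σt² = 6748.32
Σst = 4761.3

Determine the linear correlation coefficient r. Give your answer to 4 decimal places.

r = (nΣst − ΣsΣt) / √[(nΣs² − (Σs)²)(nΣt² − (Σt)²)]
Numerator: 10×4761.3 − 202.6×249.4 = -2915.44
Denominator: √[(44439.8 − 41046.76)(67483.2 − 62200.36)] = √[3393.04 × 5282.84] = 4233.7793
r = -2915.44 / 4233.7793 ≈ -0.6886

-0.6886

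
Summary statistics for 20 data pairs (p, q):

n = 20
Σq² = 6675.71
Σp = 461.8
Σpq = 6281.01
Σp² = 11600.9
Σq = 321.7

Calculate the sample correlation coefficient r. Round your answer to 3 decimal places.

r = (nΣpq − ΣpΣq) / √[(nΣp² − (Σp)²)(nΣq² − (Σq)²)]
Numerator: 20×6281.01 − 461.8×321.7 = -22940.86
Denominator: √[(232018 − 213259.24)(133514.2 − 103490.89)] = √[18758.76 × 30023.31] = 23731.8366
r = -22940.86 / 23731.8366 ≈ -0.967

-0.967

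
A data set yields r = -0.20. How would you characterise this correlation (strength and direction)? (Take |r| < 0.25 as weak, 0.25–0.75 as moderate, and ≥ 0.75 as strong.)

r = -0.20 < 0 so the relationship is negative.
|r| = 0.20, which falls in the weak range.

weak negative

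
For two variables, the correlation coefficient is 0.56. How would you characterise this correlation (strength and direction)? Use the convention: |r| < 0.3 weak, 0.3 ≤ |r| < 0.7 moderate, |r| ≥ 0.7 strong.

moderate positive

r = 0.56 > 0 so the relationship is positive.
|r| = 0.56, which falls in the moderate range.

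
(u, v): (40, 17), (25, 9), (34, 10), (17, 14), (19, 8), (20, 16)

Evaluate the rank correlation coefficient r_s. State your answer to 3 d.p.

0.371

Rank u: 6, 4, 5, 1, 2, 3
Rank v: 6, 2, 3, 4, 1, 5
d = rank(u) − rank(v): 0, 2, 2, -3, 1, -2; Σd² = 22
ρ = 1 − 6Σd² / [n(n²−1)] = 1 − 6×22 / (6×35) = 1 − 132/210 ≈ 0.371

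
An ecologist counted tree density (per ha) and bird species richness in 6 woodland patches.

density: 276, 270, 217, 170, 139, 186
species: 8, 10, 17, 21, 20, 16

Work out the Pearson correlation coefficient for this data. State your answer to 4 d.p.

-0.9382

n = 6, Σx = 1258, Σy = 92, Σx² = 278982, Σy² = 1550, Σxy = 17923
nΣxy − ΣxΣy = 107538 − 115736 = -8198
nΣx² − (Σx)² = 1673892 − 1582564 = 91328; nΣy² − (Σy)² = 9300 − 8464 = 836
r = -8198 / √(91328 × 836) = -8198 / 8737.8606 ≈ -0.9382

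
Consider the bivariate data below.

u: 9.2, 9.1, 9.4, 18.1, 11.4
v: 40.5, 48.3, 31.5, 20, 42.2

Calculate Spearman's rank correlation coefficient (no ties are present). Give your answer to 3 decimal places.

Rank u: 2, 1, 3, 5, 4
Rank v: 3, 5, 2, 1, 4
d = rank(u) − rank(v): -1, -4, 1, 4, 0; Σd² = 34
ρ = 1 − 6Σd² / [n(n²−1)] = 1 − 6×34 / (5×24) = 1 − 204/120 ≈ -0.700

-0.700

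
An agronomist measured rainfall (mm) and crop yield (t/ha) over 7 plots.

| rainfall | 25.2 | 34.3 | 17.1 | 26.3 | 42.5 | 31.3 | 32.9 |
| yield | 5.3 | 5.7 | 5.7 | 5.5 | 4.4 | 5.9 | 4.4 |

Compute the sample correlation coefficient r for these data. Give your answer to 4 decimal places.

n = 7, Σx = 209.6, Σy = 36.9, Σx² = 6663.98, Σy² = 196.85, Σxy = 1087.62
nΣxy − ΣxΣy = 7613.34 − 7734.24 = -120.9
nΣx² − (Σx)² = 46647.86 − 43932.16 = 2715.7; nΣy² − (Σy)² = 1377.95 − 1361.61 = 16.34
r = -120.9 / √(2715.7 × 16.34) = -120.9 / 210.6526 ≈ -0.5739

-0.5739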